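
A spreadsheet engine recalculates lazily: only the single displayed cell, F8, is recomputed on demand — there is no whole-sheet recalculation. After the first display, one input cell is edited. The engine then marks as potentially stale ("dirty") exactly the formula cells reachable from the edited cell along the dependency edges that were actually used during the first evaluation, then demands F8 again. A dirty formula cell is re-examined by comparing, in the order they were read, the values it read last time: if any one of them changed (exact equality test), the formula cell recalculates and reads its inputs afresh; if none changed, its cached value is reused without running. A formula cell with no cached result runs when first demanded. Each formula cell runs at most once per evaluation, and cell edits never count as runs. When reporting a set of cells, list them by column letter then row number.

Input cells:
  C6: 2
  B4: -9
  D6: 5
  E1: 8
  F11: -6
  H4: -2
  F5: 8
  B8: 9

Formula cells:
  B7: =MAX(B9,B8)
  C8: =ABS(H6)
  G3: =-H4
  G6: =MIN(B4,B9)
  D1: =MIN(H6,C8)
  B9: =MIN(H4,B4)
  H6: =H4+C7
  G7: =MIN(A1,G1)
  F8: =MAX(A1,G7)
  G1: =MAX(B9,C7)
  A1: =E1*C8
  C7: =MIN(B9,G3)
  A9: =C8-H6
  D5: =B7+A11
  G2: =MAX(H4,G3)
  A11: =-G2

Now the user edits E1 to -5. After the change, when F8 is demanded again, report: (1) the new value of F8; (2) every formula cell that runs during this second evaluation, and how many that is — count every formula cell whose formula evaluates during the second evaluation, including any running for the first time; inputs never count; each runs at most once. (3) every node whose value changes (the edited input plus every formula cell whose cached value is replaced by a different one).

New value of F8: -55.
Formula cells that run: A1, F8, G7 — 3 in total.
Values that change: A1, E1, F8, G7.

First evaluation (everything demanded from the output):
  B9 = MIN(-2, -9) = -9
  G3 = -(-2) = 2
  C7 = MIN(-9, 2) = -9
  G1 = MAX(-9, -9) = -9
  H6 = -2 + -9 = -11
  C8 = ABS(-11) = 11
  A1 = 8 * 11 = 88
  G7 = MIN(88, -9) = -9
  F8 = MAX(88, -9) = 88

Propagation after the edit:
  A1: runs — E1 8->-5; result -55.
  G7: runs — A1 88->-55; result -55.
  F8: runs — A1 88->-55; G7 -9->-55; result -55.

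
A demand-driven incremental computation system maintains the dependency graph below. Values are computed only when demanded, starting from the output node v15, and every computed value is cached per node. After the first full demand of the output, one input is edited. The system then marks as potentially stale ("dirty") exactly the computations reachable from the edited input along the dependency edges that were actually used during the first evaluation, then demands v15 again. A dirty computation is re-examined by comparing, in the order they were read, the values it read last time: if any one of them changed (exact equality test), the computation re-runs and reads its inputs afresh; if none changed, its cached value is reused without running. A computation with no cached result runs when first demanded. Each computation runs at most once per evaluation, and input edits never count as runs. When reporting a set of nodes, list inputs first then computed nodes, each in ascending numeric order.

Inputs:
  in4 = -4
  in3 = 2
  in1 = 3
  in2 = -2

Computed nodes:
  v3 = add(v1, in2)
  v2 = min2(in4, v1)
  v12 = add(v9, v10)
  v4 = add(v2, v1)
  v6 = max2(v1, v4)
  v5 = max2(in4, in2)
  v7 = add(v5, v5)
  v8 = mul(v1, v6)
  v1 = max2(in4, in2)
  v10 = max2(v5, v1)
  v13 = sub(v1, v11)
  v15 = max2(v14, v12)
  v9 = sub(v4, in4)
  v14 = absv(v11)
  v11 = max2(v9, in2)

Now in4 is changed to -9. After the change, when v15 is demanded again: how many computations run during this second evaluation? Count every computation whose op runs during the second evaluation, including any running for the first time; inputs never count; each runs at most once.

Computations that run: v1, v2, v4, v5, v9 — 5 in total.
Key observation: the cutoff stops propagation at v10 — its inputs' values are unchanged, so it reuses its cache.

First evaluation (everything demanded from the output):
  v1 = max2(-4, -2) = -2
  v2 = min2(-4, -2) = -4
  v4 = add(-4, -2) = -6
  v5 = max2(-4, -2) = -2
  v9 = sub(-6, -4) = -2
  v10 = max2(-2, -2) = -2
  v11 = max2(-2, -2) = -2
  v12 = add(-2, -2) = -4
  v14 = absv(-2) = 2
  v15 = max2(2, -4) = 2

Propagation after the edit:
  v1: runs — in4 -4->-9; result -2 (same value as before).
  v2: runs — in4 -4->-9; result -9.
  v4: runs — v2 -4->-9; result -11.
  v5: runs — in4 -4->-9; result -2 (same value as before).
  v9: runs — v4 -6->-11; in4 -4->-9; result -2 (same value as before).
  v10: checked — values it read are unchanged (v5 unchanged, v1 unchanged); reused cached -2 without running.
  v11: checked — values it read are unchanged (v9 unchanged, in2 unchanged); reused cached -2 without running.
  v12: checked — values it read are unchanged (v9 unchanged, v10 unchanged); reused cached -4 without running.
  v14: checked — values it read are unchanged (v11 unchanged); reused cached 2 without running.
  v15: checked — values it read are unchanged (v14 unchanged, v12 unchanged); reused cached 2 without running.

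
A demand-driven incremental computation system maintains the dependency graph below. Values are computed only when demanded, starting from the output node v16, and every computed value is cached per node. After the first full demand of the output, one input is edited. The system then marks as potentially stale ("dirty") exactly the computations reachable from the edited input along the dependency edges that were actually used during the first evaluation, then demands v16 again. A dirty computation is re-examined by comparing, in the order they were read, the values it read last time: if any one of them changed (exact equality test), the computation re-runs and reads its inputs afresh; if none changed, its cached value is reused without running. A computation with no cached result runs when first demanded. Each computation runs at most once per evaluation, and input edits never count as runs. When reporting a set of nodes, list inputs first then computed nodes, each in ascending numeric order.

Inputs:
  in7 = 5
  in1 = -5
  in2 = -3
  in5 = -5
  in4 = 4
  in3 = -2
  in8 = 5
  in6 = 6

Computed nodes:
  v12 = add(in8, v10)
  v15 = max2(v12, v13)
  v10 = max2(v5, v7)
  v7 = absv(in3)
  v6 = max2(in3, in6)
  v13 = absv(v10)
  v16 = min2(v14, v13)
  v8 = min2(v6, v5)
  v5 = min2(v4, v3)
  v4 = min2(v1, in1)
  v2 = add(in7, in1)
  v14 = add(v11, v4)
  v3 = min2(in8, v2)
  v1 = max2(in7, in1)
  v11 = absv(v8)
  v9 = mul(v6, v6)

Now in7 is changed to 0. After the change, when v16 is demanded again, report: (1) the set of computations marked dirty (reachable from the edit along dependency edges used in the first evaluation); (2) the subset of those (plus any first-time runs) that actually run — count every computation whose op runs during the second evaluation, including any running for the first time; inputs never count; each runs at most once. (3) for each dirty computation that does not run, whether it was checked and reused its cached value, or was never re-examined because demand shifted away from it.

Marked dirty: v1, v2, v3, v4, v5, v8, v10, v11, v13, v14, v16.
Computations that run: v1, v2, v3, v4, v5 — 5 in total.
Checked but reused from cache: v8, v10, v11, v13, v14, v16.
Key observation: the cutoff stops propagation at v8 — its inputs' values are unchanged, so it reuses its cache.

First evaluation (everything demanded from the output):
  v1 = max2(5, -5) = 5
  v2 = add(5, -5) = 0
  v3 = min2(5, 0) = 0
  v4 = min2(5, -5) = -5
  v5 = min2(-5, 0) = -5
  v6 = max2(-2, 6) = 6
  v7 = absv(-2) = 2
  v8 = min2(6, -5) = -5
  v10 = max2(-5, 2) = 2
  v11 = absv(-5) = 5
  v13 = absv(2) = 2
  v14 = add(5, -5) = 0
  v16 = min2(0, 2) = 0

Propagation after the edit:
  v1: runs — in7 5->0; result 0.
  v2: runs — in7 5->0; result -5.
  v3: runs — v2 0->-5; result -5.
  v4: runs — v1 5->0; result -5 (same value as before).
  v5: runs — v3 0->-5; result -5 (same value as before).
  v8: checked — values it read are unchanged (v6 unchanged, v5 unchanged); reused cached -5 without running.
  v10: checked — values it read are unchanged (v5 unchanged, v7 unchanged); reused cached 2 without running.
  v11: checked — values it read are unchanged (v8 unchanged); reused cached 5 without running.
  v13: checked — values it read are unchanged (v10 unchanged); reused cached 2 without running.
  v14: checked — values it read are unchanged (v11 unchanged, v4 unchanged); reused cached 0 without running.
  v16: checked — values it read are unchanged (v14 unchanged, v13 unchanged); reused cached 0 without running.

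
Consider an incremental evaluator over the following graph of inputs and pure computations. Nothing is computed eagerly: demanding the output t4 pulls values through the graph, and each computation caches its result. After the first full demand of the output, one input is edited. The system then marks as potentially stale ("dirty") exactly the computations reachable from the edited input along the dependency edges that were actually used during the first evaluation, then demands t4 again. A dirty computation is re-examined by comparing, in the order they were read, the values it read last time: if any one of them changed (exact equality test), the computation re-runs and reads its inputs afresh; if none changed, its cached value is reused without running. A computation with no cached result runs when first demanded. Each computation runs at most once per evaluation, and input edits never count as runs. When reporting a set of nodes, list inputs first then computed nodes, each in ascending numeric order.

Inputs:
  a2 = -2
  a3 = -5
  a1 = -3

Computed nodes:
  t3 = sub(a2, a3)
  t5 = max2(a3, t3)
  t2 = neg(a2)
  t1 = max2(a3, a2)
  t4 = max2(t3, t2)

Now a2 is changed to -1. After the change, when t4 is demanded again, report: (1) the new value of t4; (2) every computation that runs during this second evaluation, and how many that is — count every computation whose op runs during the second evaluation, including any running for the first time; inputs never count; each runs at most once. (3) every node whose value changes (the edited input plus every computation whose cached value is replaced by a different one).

t4 now evaluates to 4.
Run set: t2, t3, t4 (3 run).
Changed values: a2, t2, t3, t4.

Initial pass — values computed on the first demand:
  t2 = neg(-2) = 2
  t3 = sub(-2, -5) = 3
  t4 = max2(3, 2) = 3

Second demand — change propagation:
  t2: re-runs because a2 -2->-1; new result 1.
  t3: re-runs because a2 -2->-1; new result 4.
  t4: re-runs because t3 3->4; t2 2->1; new result 4.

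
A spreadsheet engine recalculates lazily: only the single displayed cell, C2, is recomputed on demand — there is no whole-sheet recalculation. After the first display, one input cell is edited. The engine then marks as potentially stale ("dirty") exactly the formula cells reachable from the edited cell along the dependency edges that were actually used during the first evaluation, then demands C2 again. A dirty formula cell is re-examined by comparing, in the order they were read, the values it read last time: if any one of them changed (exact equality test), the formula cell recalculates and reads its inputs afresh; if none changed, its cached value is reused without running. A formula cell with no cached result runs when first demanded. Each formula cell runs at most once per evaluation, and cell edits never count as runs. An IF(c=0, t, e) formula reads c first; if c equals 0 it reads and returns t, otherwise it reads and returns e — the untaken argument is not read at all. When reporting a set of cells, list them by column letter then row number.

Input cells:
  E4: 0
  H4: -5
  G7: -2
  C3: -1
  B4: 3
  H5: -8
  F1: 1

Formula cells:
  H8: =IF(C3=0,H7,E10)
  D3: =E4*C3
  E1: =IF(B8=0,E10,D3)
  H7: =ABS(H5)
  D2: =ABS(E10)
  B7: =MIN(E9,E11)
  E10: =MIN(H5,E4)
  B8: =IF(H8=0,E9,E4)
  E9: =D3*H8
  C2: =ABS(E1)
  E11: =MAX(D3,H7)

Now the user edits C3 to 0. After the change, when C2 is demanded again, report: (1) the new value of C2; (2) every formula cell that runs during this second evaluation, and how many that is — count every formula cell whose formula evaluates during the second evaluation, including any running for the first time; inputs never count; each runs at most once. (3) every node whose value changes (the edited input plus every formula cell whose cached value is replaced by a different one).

New value of C2: 8.
Formula cells that run: B8, H7, H8 — 3 in total.
Values that change: C3, H8.
Key observation: a condition flipped, so demand reaches new nodes — H7 runs for the first time.

First evaluation (everything demanded from the output):
  E10 = MIN(-8, 0) = -8
  H8 = IF(C3=0: C3=-1 -> else branch E10) = -8
  B8 = IF(H8=0: H8=-8 -> else branch E4) = 0
  E1 = IF(B8=0: B8=0 -> then branch E10) = -8
  C2 = ABS(-8) = 8

Propagation after the edit:
  H7: demanded for the first time — runs, produces 8.
  H8: runs — C3 -1->0; result 8.
  B8: runs — H8 -8->8; result 0 (same value as before).
  E1: checked — values it read are unchanged (B8 unchanged, E10 unchanged); reused cached -8 without running.
  C2: checked — values it read are unchanged (E1 unchanged); reused cached 8 without running.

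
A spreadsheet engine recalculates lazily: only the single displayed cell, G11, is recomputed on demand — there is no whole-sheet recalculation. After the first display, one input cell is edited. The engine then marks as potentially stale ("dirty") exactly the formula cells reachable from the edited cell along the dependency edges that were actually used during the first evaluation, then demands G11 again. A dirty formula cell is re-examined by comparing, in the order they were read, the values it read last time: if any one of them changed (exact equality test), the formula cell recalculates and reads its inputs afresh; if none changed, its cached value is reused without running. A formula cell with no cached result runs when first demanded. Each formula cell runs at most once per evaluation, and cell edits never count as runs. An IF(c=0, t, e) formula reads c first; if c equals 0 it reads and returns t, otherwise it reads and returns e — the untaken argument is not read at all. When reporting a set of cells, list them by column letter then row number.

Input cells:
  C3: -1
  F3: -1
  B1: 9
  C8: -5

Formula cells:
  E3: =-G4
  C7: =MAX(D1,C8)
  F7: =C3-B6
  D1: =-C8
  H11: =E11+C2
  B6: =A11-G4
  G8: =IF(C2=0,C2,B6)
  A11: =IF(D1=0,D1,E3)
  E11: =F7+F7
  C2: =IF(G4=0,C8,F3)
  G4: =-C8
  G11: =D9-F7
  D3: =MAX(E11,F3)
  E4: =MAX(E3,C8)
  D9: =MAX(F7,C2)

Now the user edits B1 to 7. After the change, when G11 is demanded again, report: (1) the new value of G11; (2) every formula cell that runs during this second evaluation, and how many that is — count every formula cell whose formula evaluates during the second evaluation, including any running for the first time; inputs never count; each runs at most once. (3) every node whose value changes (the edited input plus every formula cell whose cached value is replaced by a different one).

New value of G11: 0.
Formula cells that run: none — 0 in total.
Values that change: B1.
Key observation: B1 is never demanded by the output, so the edit triggers no recomputation at all.

First evaluation (everything demanded from the output):
  D1 = -(-5) = 5
  G4 = -(-5) = 5
  C2 = IF(G4=0: G4=5 -> else branch F3) = -1
  E3 = -(5) = -5
  A11 = IF(D1=0: D1=5 -> else branch E3) = -5
  B6 = -5 - 5 = -10
  F7 = -1 - -10 = 9
  D9 = MAX(9, -1) = 9
  G11 = 9 - 9 = 0

Propagation after the edit:
  B1 feeds no computation that the output demands — nothing is marked dirty and nothing runs.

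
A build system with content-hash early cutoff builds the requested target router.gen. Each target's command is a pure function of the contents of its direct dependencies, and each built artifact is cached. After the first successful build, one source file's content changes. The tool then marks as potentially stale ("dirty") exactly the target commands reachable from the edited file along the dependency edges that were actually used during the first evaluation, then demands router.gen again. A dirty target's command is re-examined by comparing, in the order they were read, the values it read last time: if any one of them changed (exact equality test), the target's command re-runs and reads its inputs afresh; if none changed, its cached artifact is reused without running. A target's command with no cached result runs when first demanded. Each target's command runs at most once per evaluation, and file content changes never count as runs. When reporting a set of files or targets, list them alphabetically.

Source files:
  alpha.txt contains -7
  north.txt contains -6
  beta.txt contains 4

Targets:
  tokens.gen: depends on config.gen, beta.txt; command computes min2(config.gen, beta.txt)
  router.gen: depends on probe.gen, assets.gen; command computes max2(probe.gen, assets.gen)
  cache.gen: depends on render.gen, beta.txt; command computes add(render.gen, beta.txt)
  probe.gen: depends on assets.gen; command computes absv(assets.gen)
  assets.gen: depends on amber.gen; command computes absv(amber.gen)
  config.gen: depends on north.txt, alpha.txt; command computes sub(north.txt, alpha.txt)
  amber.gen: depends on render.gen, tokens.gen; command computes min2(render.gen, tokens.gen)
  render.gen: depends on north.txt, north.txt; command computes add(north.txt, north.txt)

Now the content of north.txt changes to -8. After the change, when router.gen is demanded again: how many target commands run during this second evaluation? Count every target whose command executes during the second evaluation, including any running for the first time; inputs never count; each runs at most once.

First evaluation (everything demanded from the output):
  config.gen = sub(-6, -7) = 1
  render.gen = add(-6, -6) = -12
  tokens.gen = min2(1, 4) = 1
  amber.gen = min2(-12, 1) = -12
  assets.gen = absv(-12) = 12
  probe.gen = absv(12) = 12
  router.gen = max2(12, 12) = 12

Propagation after the edit:
  config.gen: runs — north.txt -6->-8; result -1.
  render.gen: runs — north.txt -6->-8; north.txt -6->-8; result -16.
  tokens.gen: runs — config.gen 1->-1; result -1.
  amber.gen: runs — render.gen -12->-16; tokens.gen 1->-1; result -16.
  assets.gen: runs — amber.gen -12->-16; result 16.
  probe.gen: runs — assets.gen 12->16; result 16.
  router.gen: runs — probe.gen 12->16; assets.gen 12->16; result 16.

Target commands that run: amber.gen, assets.gen, config.gen, probe.gen, render.gen, router.gen, tokens.gen — 7 in total.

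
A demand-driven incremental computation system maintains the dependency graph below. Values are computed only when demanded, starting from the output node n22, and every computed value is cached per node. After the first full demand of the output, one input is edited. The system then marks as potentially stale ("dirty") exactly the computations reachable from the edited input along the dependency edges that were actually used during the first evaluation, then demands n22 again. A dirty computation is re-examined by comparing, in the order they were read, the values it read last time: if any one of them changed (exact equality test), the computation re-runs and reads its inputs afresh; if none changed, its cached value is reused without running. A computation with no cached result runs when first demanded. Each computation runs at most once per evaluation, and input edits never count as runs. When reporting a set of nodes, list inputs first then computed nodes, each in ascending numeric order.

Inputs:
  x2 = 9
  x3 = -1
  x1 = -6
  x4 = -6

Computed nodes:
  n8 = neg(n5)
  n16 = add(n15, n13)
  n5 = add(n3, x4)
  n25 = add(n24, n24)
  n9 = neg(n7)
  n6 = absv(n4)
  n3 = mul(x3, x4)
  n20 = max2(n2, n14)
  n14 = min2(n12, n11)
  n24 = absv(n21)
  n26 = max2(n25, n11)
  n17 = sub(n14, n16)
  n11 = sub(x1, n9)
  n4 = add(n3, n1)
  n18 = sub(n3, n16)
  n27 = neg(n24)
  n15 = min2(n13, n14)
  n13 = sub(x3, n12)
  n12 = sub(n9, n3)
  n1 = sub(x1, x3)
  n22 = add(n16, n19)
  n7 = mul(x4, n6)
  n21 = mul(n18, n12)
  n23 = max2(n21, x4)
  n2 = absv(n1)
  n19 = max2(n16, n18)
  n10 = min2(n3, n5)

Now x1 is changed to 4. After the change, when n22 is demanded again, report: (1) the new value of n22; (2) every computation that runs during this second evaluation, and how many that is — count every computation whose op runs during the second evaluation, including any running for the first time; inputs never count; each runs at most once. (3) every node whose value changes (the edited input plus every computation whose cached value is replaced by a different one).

New value of n22: 6.
Computations that run: n1, n4, n6, n7, n9, n11, n12, n13, n14, n15, n16, n18, n19, n22 — 14 in total.
Values that change: x1, n1, n4, n6, n7, n9, n11, n12, n13, n14, n15, n16, n18, n19.

First evaluation (everything demanded from the output):
  n1 = sub(-6, -1) = -5
  n3 = mul(-1, -6) = 6
  n4 = add(6, -5) = 1
  n6 = absv(1) = 1
  n7 = mul(-6, 1) = -6
  n9 = neg(-6) = 6
  n11 = sub(-6, 6) = -12
  n12 = sub(6, 6) = 0
  n13 = sub(-1, 0) = -1
  n14 = min2(0, -12) = -12
  n15 = min2(-1, -12) = -12
  n16 = add(-12, -1) = -13
  n18 = sub(6, -13) = 19
  n19 = max2(-13, 19) = 19
  n22 = add(-13, 19) = 6

Propagation after the edit:
  n1: runs — x1 -6->4; result 5.
  n4: runs — n1 -5->5; result 11.
  n6: runs — n4 1->11; result 11.
  n7: runs — n6 1->11; result -66.
  n9: runs — n7 -6->-66; result 66.
  n11: runs — x1 -6->4; n9 6->66; result -62.
  n12: runs — n9 6->66; result 60.
  n13: runs — n12 0->60; result -61.
  n14: runs — n12 0->60; n11 -12->-62; result -62.
  n15: runs — n13 -1->-61; n14 -12->-62; result -62.
  n16: runs — n15 -12->-62; n13 -1->-61; result -123.
  n18: runs — n16 -13->-123; result 129.
  n19: runs — n16 -13->-123; n18 19->129; result 129.
  n22: runs — n16 -13->-123; n19 19->129; result 6 (same value as before).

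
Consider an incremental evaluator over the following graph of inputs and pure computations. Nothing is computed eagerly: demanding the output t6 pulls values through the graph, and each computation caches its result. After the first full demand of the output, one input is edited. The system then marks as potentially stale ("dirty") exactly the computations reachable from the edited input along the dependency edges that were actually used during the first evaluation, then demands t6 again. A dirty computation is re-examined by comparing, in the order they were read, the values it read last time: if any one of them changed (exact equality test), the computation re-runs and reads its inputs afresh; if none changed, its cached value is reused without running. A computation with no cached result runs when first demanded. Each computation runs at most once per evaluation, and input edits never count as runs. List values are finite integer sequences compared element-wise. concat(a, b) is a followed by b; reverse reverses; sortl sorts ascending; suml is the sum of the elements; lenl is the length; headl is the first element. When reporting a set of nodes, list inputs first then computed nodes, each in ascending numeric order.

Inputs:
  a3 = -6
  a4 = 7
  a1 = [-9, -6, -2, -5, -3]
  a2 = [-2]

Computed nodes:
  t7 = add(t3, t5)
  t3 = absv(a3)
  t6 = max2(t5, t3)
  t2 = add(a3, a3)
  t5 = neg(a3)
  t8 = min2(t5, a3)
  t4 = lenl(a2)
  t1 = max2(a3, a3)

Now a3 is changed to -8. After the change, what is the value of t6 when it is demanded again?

Initial pass — values computed on the first demand:
  t3 = absv(-6) = 6
  t5 = neg(-6) = 6
  t6 = max2(6, 6) = 6

Second demand — change propagation:
  t3: re-runs because a3 -6->-8; new result 8.
  t5: re-runs because a3 -6->-8; new result 8.
  t6: re-runs because t5 6->8; t3 6->8; new result 8.

t6 now evaluates to 8.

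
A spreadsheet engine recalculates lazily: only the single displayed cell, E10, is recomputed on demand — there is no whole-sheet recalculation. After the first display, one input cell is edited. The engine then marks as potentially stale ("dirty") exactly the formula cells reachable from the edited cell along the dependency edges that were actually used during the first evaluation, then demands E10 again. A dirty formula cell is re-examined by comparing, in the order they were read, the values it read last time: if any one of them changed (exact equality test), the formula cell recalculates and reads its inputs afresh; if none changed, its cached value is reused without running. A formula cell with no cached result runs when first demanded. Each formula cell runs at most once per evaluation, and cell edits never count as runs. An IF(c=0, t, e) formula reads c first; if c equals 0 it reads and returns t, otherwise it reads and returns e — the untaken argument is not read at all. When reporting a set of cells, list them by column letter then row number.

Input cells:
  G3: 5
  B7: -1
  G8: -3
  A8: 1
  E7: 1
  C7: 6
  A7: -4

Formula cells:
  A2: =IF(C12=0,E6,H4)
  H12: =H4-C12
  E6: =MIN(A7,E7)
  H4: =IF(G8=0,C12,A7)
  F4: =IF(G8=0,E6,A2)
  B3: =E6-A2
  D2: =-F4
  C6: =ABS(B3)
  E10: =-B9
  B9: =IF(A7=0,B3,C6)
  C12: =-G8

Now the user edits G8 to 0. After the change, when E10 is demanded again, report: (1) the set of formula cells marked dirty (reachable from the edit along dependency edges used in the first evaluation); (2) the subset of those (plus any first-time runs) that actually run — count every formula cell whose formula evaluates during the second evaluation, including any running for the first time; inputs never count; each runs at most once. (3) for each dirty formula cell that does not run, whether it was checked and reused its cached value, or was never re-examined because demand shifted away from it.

Marked dirty: A2, B3, B9, C6, C12, E10, H4.
Formula cells that run: A2, C12 — 2 in total.
Checked but reused from cache: B3, B9, C6, E10.
Never re-examined (demand shifted away): H4.
Key observation: a condition flipped, so demand moved to the other branch — H4 is never re-examined.

First evaluation (everything demanded from the output):
  C12 = -(-3) = 3
  E6 = MIN(-4, 1) = -4
  H4 = IF(G8=0: G8=-3 -> else branch A7) = -4
  A2 = IF(C12=0: C12=3 -> else branch H4) = -4
  B3 = -4 - -4 = 0
  C6 = ABS(0) = 0
  B9 = IF(A7=0: A7=-4 -> else branch C6) = 0
  E10 = -(0) = 0

Propagation after the edit:
  C12: runs — G8 -3->0; result 0.
  H4: marked dirty but never re-examined — demand shifted away from it.
  A2: runs — C12 3->0; result -4 (same value as before).
  B3: checked — values it read are unchanged (E6 unchanged, A2 unchanged); reused cached 0 without running.
  C6: checked — values it read are unchanged (B3 unchanged); reused cached 0 without running.
  B9: checked — values it read are unchanged (A7 unchanged, C6 unchanged); reused cached 0 without running.
  E10: checked — values it read are unchanged (B9 unchanged); reused cached 0 without running.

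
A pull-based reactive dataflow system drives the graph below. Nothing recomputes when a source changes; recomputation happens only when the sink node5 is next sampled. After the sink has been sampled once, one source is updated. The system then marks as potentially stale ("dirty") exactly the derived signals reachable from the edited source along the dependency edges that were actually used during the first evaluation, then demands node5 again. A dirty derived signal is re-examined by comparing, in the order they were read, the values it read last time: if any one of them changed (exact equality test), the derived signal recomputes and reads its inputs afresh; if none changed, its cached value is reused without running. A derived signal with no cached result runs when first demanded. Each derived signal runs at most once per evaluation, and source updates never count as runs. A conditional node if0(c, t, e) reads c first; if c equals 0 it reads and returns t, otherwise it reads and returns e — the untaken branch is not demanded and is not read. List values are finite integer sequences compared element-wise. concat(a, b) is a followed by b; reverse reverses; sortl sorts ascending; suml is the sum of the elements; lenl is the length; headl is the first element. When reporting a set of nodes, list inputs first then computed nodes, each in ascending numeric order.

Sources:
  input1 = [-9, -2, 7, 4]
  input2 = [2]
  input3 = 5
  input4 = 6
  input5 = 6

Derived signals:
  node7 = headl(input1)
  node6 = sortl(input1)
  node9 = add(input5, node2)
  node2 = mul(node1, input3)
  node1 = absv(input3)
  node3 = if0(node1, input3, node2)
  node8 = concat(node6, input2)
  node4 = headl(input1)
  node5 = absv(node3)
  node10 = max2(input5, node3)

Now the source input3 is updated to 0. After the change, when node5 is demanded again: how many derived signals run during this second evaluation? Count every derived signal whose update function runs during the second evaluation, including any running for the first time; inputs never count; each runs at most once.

Derived signals that run: node1, node3, node5 — 3 in total.
Key observation: a condition flipped, so demand moved to the other branch — node2 is never re-examined.

First evaluation (everything demanded from the output):
  node1 = absv(5) = 5
  node2 = mul(5, 5) = 25
  node3 = if0(node1=5 -> else branch node2) = 25
  node5 = absv(25) = 25

Propagation after the edit:
  node1: runs — input3 5->0; result 0.
  node2: marked dirty but never re-examined — demand shifted away from it.
  node3: runs — node1 5->0; result 0.
  node5: runs — node3 25->0; result 0.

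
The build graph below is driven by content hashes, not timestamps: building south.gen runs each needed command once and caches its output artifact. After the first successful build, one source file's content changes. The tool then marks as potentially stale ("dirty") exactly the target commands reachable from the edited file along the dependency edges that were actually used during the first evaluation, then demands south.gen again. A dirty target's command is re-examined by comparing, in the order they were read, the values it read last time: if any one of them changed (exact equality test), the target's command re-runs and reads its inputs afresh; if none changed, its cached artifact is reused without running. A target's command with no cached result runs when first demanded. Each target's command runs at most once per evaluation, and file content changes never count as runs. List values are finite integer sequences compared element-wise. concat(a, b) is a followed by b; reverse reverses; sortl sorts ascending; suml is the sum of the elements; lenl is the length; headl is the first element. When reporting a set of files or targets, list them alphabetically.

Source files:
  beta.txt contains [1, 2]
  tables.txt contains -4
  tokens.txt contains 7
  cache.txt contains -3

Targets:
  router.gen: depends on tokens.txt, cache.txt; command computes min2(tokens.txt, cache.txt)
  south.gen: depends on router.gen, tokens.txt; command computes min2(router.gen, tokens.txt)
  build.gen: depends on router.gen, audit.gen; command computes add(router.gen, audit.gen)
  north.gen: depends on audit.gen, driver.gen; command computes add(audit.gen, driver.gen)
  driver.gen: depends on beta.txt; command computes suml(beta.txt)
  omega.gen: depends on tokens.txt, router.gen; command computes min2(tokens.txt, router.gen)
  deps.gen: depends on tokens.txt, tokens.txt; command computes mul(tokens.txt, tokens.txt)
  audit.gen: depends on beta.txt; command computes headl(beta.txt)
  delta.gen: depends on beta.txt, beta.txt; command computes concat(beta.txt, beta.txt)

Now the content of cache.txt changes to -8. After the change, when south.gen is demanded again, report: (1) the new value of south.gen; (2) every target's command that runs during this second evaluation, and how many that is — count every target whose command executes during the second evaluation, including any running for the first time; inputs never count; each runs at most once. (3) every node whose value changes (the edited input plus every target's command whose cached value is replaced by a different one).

south.gen now evaluates to -8.
Run set: router.gen, south.gen (2 run).
Changed values: cache.txt, router.gen, south.gen.

Initial pass — values computed on the first demand:
  router.gen = min2(7, -3) = -3
  south.gen = min2(-3, 7) = -3

Second demand — change propagation:
  router.gen: re-runs because cache.txt -3->-8; new result -8.
  south.gen: re-runs because router.gen -3->-8; new result -8.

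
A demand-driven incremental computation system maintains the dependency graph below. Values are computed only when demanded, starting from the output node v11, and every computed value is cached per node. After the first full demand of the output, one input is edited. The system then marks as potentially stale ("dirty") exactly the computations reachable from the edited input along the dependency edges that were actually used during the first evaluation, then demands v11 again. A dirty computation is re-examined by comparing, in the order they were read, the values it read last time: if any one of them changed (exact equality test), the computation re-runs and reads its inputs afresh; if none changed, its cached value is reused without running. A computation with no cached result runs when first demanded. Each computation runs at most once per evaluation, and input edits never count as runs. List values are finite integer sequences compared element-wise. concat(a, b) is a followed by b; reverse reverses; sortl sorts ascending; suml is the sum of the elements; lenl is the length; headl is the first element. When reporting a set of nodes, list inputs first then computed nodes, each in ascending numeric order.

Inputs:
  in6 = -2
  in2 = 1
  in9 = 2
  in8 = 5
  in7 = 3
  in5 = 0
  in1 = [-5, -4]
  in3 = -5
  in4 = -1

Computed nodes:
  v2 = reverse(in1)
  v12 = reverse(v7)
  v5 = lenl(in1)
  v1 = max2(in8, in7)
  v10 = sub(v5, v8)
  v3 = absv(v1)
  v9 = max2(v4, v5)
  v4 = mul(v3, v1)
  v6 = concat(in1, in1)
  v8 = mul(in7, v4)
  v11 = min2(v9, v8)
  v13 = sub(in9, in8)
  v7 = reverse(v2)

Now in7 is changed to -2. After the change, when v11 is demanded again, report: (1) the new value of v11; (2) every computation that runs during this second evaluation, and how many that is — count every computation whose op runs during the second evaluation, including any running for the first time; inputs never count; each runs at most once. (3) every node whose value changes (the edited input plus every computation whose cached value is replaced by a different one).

First evaluation (everything demanded from the output):
  v1 = max2(5, 3) = 5
  v3 = absv(5) = 5
  v4 = mul(5, 5) = 25
  v5 = lenl([-5, -4]) = 2
  v8 = mul(3, 25) = 75
  v9 = max2(25, 2) = 25
  v11 = min2(25, 75) = 25

Propagation after the edit:
  v1: runs — in7 3->-2; result 5 (same value as before).
  v3: checked — values it read are unchanged (v1 unchanged); reused cached 5 without running.
  v4: checked — values it read are unchanged (v3 unchanged, v1 unchanged); reused cached 25 without running.
  v8: runs — in7 3->-2; result -50.
  v9: checked — values it read are unchanged (v4 unchanged, v5 unchanged); reused cached 25 without running.
  v11: runs — v8 75->-50; result -50.

Key observation: the cutoff stops propagation at v3 — its inputs' values are unchanged, so it reuses its cache.

New value of v11: -50.
Computations that run: v1, v8, v11 — 3 in total.
Values that change: in7, v8, v11.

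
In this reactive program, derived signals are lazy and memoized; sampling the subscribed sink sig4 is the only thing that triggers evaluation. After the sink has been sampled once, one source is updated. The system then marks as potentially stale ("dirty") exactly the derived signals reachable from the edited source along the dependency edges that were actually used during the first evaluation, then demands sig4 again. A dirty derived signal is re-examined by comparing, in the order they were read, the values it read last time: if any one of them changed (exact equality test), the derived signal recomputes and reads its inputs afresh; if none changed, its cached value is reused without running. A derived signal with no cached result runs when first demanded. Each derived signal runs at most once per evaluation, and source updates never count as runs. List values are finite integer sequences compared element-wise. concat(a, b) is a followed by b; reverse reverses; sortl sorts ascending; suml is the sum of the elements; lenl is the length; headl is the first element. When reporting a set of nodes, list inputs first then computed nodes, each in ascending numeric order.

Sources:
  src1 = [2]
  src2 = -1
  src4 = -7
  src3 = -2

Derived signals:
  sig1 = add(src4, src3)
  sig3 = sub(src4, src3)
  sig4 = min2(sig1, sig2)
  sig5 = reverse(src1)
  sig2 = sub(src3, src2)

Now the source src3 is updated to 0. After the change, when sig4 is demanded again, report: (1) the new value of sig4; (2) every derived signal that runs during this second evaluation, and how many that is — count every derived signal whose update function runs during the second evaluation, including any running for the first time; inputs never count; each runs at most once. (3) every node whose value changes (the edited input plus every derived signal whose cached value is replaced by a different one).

Demanding sig4 again yields -7.
3 derived signals run: sig1, sig2, sig4.
The nodes whose values change: src3, sig1, sig2, sig4.

First demand of the output computes:
  sig1 = add(-7, -2) = -9
  sig2 = sub(-2, -1) = -1
  sig4 = min2(-9, -1) = -9

After the edit, cleaning proceeds:
  sig1: a read changed (src3 -2->0) — executes, giving -7.
  sig2: a read changed (src3 -2->0) — executes, giving 1.
  sig4: a read changed (sig1 -9->-7; sig2 -1->1) — executes, giving -7.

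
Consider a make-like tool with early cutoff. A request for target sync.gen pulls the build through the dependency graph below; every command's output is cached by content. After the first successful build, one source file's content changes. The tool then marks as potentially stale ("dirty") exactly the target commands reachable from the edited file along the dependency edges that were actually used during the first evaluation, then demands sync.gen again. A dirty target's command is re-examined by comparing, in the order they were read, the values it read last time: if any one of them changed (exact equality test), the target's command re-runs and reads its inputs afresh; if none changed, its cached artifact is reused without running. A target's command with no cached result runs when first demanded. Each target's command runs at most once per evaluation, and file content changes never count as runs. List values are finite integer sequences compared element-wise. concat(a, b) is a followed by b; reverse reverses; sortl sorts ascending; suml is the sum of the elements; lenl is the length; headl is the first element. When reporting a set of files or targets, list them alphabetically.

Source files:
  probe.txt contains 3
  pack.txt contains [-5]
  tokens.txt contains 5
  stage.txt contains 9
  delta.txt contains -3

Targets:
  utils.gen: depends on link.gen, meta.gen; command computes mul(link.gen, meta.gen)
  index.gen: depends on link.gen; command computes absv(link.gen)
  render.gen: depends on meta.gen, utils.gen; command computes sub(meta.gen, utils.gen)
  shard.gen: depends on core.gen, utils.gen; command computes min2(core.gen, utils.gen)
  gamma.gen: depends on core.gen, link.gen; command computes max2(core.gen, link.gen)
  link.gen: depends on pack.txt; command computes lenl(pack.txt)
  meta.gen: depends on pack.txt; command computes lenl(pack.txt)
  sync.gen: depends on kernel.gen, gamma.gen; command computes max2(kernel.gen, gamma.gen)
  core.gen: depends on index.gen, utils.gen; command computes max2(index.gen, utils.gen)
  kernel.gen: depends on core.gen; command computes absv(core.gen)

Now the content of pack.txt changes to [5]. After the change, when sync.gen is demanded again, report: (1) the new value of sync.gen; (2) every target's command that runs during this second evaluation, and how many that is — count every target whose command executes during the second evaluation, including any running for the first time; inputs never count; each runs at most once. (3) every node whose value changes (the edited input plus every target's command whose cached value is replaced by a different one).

Demanding sync.gen again yields 1.
2 target commands run: link.gen, meta.gen.
The nodes whose values change: pack.txt.
Note where the cutoff bites: index.gen is checked, finds nothing changed, and keeps its cache.

First demand of the output computes:
  link.gen = lenl([-5]) = 1
  index.gen = absv(1) = 1
  meta.gen = lenl([-5]) = 1
  utils.gen = mul(1, 1) = 1
  core.gen = max2(1, 1) = 1
  gamma.gen = max2(1, 1) = 1
  kernel.gen = absv(1) = 1
  sync.gen = max2(1, 1) = 1

After the edit, cleaning proceeds:
  link.gen: a read changed (pack.txt [-5]->[5]) — executes, giving 1 — identical to its old value.
  index.gen: dirty, but its reads are unchanged (link.gen unchanged); cached 1 stands.
  meta.gen: a read changed (pack.txt [-5]->[5]) — executes, giving 1 — identical to its old value.
  utils.gen: dirty, but its reads are unchanged (link.gen unchanged, meta.gen unchanged); cached 1 stands.
  core.gen: dirty, but its reads are unchanged (index.gen unchanged, utils.gen unchanged); cached 1 stands.
  gamma.gen: dirty, but its reads are unchanged (core.gen unchanged, link.gen unchanged); cached 1 stands.
  kernel.gen: dirty, but its reads are unchanged (core.gen unchanged); cached 1 stands.
  sync.gen: dirty, but its reads are unchanged (kernel.gen unchanged, gamma.gen unchanged); cached 1 stands.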